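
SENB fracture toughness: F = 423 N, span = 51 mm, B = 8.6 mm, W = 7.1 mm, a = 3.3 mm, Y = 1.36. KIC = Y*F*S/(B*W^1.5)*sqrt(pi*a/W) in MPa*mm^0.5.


KIC = 1.36*423*51/(8.6*7.1^1.5)*sqrt(pi*3.3/7.1) = 217.9

217.9


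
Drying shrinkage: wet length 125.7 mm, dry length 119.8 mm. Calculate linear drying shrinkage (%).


DS = (125.7 - 119.8) / 125.7 * 100 = 4.69%

4.69


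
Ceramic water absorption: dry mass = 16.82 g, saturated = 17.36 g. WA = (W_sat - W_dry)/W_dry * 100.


WA = (17.36 - 16.82) / 16.82 * 100 = 3.21%

3.21


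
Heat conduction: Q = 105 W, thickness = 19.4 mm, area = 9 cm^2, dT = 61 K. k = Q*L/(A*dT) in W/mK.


k = 105*19.4/1000/(9/10000*61) = 37.1 W/mK

37.1


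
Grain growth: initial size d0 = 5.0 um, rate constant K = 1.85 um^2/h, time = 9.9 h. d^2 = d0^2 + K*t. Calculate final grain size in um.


d^2 = 5.0^2 + 1.85*9.9 = 43.315
d = sqrt(43.315) = 6.58 um

6.58


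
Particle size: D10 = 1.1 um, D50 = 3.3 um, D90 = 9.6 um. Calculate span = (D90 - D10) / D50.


Span = (9.6 - 1.1) / 3.3 = 8.5 / 3.3 = 2.576

2.576


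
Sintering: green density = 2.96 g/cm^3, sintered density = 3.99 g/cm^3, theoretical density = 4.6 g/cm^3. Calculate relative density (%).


Relative = 3.99 / 4.6 * 100 = 86.7%

86.7


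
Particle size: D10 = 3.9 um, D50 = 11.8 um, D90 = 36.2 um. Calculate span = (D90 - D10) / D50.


Span = (36.2 - 3.9) / 11.8 = 32.3 / 11.8 = 2.737

2.737


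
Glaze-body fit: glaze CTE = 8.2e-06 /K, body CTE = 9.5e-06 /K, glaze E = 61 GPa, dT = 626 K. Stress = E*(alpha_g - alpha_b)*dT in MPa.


Stress = 61*1000*(8.2e-06 - 9.5e-06)*626 = -49.6 MPa

-49.6


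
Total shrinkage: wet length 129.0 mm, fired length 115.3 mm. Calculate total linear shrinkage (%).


TS = (129.0 - 115.3) / 129.0 * 100 = 10.62%

10.62


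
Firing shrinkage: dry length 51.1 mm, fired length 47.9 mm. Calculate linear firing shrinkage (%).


FS = (51.1 - 47.9) / 51.1 * 100 = 6.26%

6.26


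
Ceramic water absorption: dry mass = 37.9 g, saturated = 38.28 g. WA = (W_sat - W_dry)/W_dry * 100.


WA = (38.28 - 37.9) / 37.9 * 100 = 1.0%

1.0


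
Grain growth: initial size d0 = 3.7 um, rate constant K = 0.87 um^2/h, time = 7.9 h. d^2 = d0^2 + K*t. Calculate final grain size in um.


d^2 = 3.7^2 + 0.87*7.9 = 20.563
d = sqrt(20.563) = 4.53 um

4.53


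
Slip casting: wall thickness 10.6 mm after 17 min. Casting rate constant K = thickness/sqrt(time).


K = 10.6 / sqrt(17) = 10.6 / 4.1231 = 2.571 mm/min^0.5

2.571


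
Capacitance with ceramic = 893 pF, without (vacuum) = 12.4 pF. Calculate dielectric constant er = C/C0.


er = 893 / 12.4 = 72.02

72.02


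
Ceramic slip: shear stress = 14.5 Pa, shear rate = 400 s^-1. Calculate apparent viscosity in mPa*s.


eta = tau/gamma * 1000 = 14.5/400 * 1000 = 36.3 mPa*s

36.3


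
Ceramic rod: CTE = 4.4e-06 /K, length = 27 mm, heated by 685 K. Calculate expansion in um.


dL = 4.4e-06 * 27 * 685 * 1000 = 81.378 um

81.378


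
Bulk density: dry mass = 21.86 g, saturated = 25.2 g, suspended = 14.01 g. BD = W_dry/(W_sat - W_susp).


BD = 21.86 / (25.2 - 14.01) = 21.86 / 11.19 = 1.954 g/cm^3

1.954


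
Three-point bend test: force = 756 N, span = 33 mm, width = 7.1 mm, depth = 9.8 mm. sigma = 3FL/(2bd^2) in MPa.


sigma = 3*756*33/(2*7.1*9.8^2) = 54.9 MPa

54.9


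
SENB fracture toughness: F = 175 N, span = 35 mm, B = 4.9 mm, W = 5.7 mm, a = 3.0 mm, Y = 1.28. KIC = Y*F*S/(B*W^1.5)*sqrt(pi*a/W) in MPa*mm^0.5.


KIC = 1.28*175*35/(4.9*5.7^1.5)*sqrt(pi*3.0/5.7) = 151.18

151.18


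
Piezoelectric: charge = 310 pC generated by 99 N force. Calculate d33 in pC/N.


d33 = 310 / 99 = 3.1 pC/N

3.1


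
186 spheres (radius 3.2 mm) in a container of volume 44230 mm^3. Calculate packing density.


V_sphere = 4/3*pi*3.2^3 = 137.2583 mm^3
Total V = 186*137.2583 = 25530.0438 mm^3
PD = 25530.0438 / 44230 = 0.577

0.577


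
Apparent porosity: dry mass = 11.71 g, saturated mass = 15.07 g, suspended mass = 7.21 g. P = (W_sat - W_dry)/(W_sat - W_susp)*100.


P = (15.07 - 11.71) / (15.07 - 7.21) * 100 = 3.36 / 7.86 * 100 = 42.7%

42.7


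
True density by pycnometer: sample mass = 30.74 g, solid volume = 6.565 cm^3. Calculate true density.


TD = 30.74 / 6.565 = 4.682 g/cm^3

4.682


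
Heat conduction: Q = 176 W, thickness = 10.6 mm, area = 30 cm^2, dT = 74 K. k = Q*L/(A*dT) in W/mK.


k = 176*10.6/1000/(30/10000*74) = 8.4 W/mK

8.4


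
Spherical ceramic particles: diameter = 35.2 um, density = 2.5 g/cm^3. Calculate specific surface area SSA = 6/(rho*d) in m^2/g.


SSA = 6 / (2.5 * 35.2) = 0.068 m^2/g

0.068


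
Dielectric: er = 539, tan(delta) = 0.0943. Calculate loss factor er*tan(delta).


Loss = 539 * 0.0943 = 50.828

50.828


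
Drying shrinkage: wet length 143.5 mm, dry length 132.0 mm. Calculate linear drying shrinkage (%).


DS = (143.5 - 132.0) / 143.5 * 100 = 8.01%

8.01


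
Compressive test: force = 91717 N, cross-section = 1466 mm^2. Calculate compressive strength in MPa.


CS = 91717 / 1466 = 62.6 MPa

62.6


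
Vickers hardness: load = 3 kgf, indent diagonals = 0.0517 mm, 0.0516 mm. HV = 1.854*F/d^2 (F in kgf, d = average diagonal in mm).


d_avg = (0.0517+0.0516)/2 = 0.05165 mm
HV = 1.854*3/0.05165^2 = 2085

2085


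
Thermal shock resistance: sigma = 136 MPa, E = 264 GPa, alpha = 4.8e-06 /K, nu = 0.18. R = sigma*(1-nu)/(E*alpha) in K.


R = 136*(1-0.18)/(264*1000*4.8e-06) = 88 K

88


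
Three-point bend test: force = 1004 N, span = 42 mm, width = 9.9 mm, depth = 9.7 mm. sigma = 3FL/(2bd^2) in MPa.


sigma = 3*1004*42/(2*9.9*9.7^2) = 67.9 MPa

67.9


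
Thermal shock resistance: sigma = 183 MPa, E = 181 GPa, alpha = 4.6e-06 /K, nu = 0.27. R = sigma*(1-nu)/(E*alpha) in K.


R = 183*(1-0.27)/(181*1000*4.6e-06) = 160 K

160


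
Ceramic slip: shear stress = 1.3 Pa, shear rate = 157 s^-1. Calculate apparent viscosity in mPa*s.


eta = tau/gamma * 1000 = 1.3/157 * 1000 = 8.3 mPa*s

8.3


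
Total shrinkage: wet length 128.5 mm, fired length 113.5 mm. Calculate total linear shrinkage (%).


TS = (128.5 - 113.5) / 128.5 * 100 = 11.67%

11.67


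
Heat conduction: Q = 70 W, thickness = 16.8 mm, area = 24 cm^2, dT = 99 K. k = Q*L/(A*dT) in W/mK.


k = 70*16.8/1000/(24/10000*99) = 4.95 W/mK

4.95


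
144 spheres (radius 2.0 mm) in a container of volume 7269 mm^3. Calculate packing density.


V_sphere = 4/3*pi*2.0^3 = 33.5103 mm^3
Total V = 144*33.5103 = 4825.4832 mm^3
PD = 4825.4832 / 7269 = 0.664

0.664


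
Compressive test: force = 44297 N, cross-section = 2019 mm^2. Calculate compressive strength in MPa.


CS = 44297 / 2019 = 21.9 MPa

21.9


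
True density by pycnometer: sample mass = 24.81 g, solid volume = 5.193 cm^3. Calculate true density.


TD = 24.81 / 5.193 = 4.778 g/cm^3

4.778


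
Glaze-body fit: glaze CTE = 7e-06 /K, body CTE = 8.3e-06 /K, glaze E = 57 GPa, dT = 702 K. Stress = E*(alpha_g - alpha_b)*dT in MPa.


Stress = 57*1000*(7e-06 - 8.3e-06)*702 = -52.0 MPa

-52.0


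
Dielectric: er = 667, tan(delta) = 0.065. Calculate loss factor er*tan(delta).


Loss = 667 * 0.065 = 43.355

43.355


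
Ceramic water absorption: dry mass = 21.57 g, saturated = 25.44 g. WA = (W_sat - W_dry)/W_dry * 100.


WA = (25.44 - 21.57) / 21.57 * 100 = 17.94%

17.94


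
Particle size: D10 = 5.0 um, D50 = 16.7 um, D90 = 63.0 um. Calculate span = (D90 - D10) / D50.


Span = (63.0 - 5.0) / 16.7 = 58.0 / 16.7 = 3.473

3.473


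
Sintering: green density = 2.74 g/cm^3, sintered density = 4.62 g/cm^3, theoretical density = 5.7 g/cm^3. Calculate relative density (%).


Relative = 4.62 / 5.7 * 100 = 81.1%

81.1


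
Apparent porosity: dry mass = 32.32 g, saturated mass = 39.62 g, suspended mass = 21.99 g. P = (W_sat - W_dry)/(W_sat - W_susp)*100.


P = (39.62 - 32.32) / (39.62 - 21.99) * 100 = 7.3 / 17.63 * 100 = 41.4%

41.4


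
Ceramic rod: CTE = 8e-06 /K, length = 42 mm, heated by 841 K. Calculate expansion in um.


dL = 8e-06 * 42 * 841 * 1000 = 282.576 um

282.576


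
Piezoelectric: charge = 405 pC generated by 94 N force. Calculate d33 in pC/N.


d33 = 405 / 94 = 4.3 pC/N

4.3


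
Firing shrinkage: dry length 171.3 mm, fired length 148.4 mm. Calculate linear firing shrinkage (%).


FS = (171.3 - 148.4) / 171.3 * 100 = 13.37%

13.37


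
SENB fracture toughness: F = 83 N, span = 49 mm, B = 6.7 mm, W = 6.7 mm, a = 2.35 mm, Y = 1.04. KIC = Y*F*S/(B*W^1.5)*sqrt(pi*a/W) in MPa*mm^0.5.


KIC = 1.04*83*49/(6.7*6.7^1.5)*sqrt(pi*2.35/6.7) = 38.21

38.21


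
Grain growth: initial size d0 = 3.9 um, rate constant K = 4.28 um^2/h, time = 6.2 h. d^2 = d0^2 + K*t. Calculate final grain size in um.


d^2 = 3.9^2 + 4.28*6.2 = 41.746
d = sqrt(41.746) = 6.46 um

6.46


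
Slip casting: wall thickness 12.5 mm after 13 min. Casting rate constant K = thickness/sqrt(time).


K = 12.5 / sqrt(13) = 12.5 / 3.6056 = 3.467 mm/min^0.5

3.467


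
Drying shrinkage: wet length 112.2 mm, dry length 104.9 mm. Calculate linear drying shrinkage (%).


DS = (112.2 - 104.9) / 112.2 * 100 = 6.51%

6.51


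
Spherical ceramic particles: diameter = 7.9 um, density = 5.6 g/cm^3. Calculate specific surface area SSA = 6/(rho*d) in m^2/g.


SSA = 6 / (5.6 * 7.9) = 0.136 m^2/g

0.136


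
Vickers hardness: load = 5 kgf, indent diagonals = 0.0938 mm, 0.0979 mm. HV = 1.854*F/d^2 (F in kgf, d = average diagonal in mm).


d_avg = (0.0938+0.0979)/2 = 0.09585 mm
HV = 1.854*5/0.09585^2 = 1009

1009


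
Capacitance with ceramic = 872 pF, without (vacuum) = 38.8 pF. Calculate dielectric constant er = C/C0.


er = 872 / 38.8 = 22.47

22.47


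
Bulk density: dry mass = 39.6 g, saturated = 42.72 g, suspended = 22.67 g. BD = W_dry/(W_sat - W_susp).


BD = 39.6 / (42.72 - 22.67) = 39.6 / 20.05 = 1.975 g/cm^3

1.975


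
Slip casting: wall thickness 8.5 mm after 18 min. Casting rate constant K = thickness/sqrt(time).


K = 8.5 / sqrt(18) = 8.5 / 4.2426 = 2.003 mm/min^0.5

2.003


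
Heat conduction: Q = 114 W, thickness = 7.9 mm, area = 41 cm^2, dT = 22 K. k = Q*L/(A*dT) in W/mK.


k = 114*7.9/1000/(41/10000*22) = 9.98 W/mK

9.98


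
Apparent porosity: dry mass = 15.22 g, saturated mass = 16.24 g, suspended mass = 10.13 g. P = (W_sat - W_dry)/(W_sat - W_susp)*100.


P = (16.24 - 15.22) / (16.24 - 10.13) * 100 = 1.02 / 6.11 * 100 = 16.7%

16.7


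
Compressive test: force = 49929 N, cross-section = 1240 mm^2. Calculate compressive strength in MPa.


CS = 49929 / 1240 = 40.3 MPa

40.3


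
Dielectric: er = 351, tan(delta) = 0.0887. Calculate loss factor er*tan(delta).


Loss = 351 * 0.0887 = 31.134

31.134


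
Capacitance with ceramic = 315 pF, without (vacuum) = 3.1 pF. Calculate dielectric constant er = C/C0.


er = 315 / 3.1 = 101.61

101.61


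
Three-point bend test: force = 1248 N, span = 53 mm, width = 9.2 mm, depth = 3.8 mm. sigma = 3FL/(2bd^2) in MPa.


sigma = 3*1248*53/(2*9.2*3.8^2) = 746.8 MPa

746.8


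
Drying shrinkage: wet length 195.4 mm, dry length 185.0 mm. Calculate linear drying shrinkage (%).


DS = (195.4 - 185.0) / 195.4 * 100 = 5.32%

5.32


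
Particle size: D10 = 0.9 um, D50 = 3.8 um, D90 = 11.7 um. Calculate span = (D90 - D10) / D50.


Span = (11.7 - 0.9) / 3.8 = 10.8 / 3.8 = 2.842

2.842


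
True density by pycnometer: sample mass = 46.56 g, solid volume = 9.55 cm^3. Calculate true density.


TD = 46.56 / 9.55 = 4.875 g/cm^3

4.875


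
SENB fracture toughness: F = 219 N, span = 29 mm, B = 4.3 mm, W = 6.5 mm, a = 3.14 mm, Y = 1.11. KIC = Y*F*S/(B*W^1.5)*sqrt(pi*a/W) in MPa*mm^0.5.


KIC = 1.11*219*29/(4.3*6.5^1.5)*sqrt(pi*3.14/6.5) = 121.87

121.87


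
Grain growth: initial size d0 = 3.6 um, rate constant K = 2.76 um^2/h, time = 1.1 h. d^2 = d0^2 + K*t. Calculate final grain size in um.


d^2 = 3.6^2 + 2.76*1.1 = 15.996
d = sqrt(15.996) = 4.0 um

4.0


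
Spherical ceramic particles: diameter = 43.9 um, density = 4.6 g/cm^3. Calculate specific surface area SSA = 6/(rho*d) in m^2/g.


SSA = 6 / (4.6 * 43.9) = 0.03 m^2/g

0.03


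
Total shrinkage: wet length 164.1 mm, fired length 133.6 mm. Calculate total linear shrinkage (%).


TS = (164.1 - 133.6) / 164.1 * 100 = 18.59%

18.59


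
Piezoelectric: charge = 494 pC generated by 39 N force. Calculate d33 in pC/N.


d33 = 494 / 39 = 12.7 pC/N

12.7


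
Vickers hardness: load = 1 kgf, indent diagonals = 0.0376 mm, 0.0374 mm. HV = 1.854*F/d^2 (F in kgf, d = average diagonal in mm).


d_avg = (0.0376+0.0374)/2 = 0.0375 mm
HV = 1.854*1/0.0375^2 = 1318

1318


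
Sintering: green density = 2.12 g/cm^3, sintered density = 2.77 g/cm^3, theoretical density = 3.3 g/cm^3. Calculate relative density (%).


Relative = 2.77 / 3.3 * 100 = 83.9%

83.9


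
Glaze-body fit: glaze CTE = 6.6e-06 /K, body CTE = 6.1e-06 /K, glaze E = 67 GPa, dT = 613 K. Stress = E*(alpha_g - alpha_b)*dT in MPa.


Stress = 67*1000*(6.6e-06 - 6.1e-06)*613 = 20.5 MPa

20.5


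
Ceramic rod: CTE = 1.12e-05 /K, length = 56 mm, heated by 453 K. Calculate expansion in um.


dL = 1.12e-05 * 56 * 453 * 1000 = 284.122 um

284.122


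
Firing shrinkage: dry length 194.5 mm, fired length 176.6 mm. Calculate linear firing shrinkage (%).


FS = (194.5 - 176.6) / 194.5 * 100 = 9.2%

9.2


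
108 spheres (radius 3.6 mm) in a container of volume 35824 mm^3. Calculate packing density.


V_sphere = 4/3*pi*3.6^3 = 195.4322 mm^3
Total V = 108*195.4322 = 21106.6776 mm^3
PD = 21106.6776 / 35824 = 0.589

0.589


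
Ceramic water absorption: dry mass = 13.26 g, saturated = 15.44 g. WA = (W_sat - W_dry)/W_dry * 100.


WA = (15.44 - 13.26) / 13.26 * 100 = 16.44%

16.44


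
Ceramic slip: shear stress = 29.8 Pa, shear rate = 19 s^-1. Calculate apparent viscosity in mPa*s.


eta = tau/gamma * 1000 = 29.8/19 * 1000 = 1568.4 mPa*s

1568.4


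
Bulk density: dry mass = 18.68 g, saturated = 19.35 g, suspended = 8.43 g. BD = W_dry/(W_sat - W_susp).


BD = 18.68 / (19.35 - 8.43) = 18.68 / 10.92 = 1.711 g/cm^3

1.711


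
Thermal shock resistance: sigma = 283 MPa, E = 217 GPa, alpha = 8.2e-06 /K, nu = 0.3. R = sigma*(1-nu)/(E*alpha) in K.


R = 283*(1-0.3)/(217*1000*8.2e-06) = 111 K

111


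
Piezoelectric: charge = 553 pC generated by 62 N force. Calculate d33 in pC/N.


d33 = 553 / 62 = 8.9 pC/N

8.9


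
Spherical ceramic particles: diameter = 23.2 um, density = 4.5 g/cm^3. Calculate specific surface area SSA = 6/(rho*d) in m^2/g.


SSA = 6 / (4.5 * 23.2) = 0.057 m^2/g

0.057


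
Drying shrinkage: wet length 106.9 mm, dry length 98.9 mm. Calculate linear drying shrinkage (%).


DS = (106.9 - 98.9) / 106.9 * 100 = 7.48%

7.48


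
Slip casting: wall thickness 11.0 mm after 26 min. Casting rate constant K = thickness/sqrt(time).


K = 11.0 / sqrt(26) = 11.0 / 5.099 = 2.157 mm/min^0.5

2.157


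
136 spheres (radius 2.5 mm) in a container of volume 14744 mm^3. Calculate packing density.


V_sphere = 4/3*pi*2.5^3 = 65.4498 mm^3
Total V = 136*65.4498 = 8901.1728 mm^3
PD = 8901.1728 / 14744 = 0.604

0.604


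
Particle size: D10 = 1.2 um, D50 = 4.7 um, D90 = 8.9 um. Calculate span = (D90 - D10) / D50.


Span = (8.9 - 1.2) / 4.7 = 7.7 / 4.7 = 1.638

1.638


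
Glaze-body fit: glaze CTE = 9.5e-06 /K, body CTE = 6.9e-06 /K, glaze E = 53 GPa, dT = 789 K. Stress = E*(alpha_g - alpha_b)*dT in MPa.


Stress = 53*1000*(9.5e-06 - 6.9e-06)*789 = 108.7 MPa

108.7


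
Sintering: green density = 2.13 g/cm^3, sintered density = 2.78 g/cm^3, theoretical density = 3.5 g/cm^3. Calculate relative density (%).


Relative = 2.78 / 3.5 * 100 = 79.4%

79.4


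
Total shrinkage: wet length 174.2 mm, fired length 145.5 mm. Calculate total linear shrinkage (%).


TS = (174.2 - 145.5) / 174.2 * 100 = 16.48%

16.48


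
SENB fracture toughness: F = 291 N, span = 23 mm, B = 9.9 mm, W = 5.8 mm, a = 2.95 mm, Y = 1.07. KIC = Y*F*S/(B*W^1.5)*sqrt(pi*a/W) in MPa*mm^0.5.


KIC = 1.07*291*23/(9.9*5.8^1.5)*sqrt(pi*2.95/5.8) = 65.46

65.46


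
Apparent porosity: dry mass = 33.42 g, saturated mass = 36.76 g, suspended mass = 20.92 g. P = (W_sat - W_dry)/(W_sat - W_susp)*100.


P = (36.76 - 33.42) / (36.76 - 20.92) * 100 = 3.34 / 15.84 * 100 = 21.1%

21.1


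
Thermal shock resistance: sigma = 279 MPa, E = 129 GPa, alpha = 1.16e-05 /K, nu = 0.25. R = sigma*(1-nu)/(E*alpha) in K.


R = 279*(1-0.25)/(129*1000*1.16e-05) = 140 K

140


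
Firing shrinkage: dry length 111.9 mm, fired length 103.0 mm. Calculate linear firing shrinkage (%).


FS = (111.9 - 103.0) / 111.9 * 100 = 7.95%

7.95


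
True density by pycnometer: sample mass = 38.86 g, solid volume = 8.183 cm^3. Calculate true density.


TD = 38.86 / 8.183 = 4.749 g/cm^3

4.749


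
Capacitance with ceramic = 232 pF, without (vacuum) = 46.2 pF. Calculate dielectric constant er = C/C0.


er = 232 / 46.2 = 5.02

5.02


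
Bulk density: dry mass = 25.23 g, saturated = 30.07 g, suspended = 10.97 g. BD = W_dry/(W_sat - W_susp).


BD = 25.23 / (30.07 - 10.97) = 25.23 / 19.1 = 1.321 g/cm^3

1.321


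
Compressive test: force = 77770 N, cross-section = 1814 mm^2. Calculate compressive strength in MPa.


CS = 77770 / 1814 = 42.9 MPa

42.9


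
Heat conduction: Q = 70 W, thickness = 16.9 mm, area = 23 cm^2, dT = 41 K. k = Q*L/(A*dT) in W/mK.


k = 70*16.9/1000/(23/10000*41) = 12.55 W/mK

12.55


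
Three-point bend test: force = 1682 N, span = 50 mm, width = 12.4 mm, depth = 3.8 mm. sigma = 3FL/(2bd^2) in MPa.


sigma = 3*1682*50/(2*12.4*3.8^2) = 704.5 MPa

704.5


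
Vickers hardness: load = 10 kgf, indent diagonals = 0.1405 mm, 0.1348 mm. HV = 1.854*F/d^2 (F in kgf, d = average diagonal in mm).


d_avg = (0.1405+0.1348)/2 = 0.13765 mm
HV = 1.854*10/0.13765^2 = 978

978


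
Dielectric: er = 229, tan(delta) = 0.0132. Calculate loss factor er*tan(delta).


Loss = 229 * 0.0132 = 3.023

3.023


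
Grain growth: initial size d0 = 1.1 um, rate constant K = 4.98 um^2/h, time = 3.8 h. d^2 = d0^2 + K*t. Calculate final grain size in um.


d^2 = 1.1^2 + 4.98*3.8 = 20.134
d = sqrt(20.134) = 4.49 um

4.49


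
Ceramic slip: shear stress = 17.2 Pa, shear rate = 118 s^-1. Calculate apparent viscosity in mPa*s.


eta = tau/gamma * 1000 = 17.2/118 * 1000 = 145.8 mPa*s

145.8


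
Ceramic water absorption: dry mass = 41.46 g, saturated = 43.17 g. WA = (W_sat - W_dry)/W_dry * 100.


WA = (43.17 - 41.46) / 41.46 * 100 = 4.12%

4.12


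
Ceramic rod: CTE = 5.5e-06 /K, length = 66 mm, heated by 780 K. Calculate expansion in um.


dL = 5.5e-06 * 66 * 780 * 1000 = 283.14 um

283.14


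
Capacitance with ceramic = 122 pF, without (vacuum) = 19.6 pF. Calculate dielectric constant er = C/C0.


er = 122 / 19.6 = 6.22

6.22


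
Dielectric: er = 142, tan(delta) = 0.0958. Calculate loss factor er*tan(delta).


Loss = 142 * 0.0958 = 13.604

13.604


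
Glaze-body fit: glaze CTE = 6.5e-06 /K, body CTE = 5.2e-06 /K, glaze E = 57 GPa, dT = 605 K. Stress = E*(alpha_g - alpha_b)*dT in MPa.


Stress = 57*1000*(6.5e-06 - 5.2e-06)*605 = 44.8 MPa

44.8


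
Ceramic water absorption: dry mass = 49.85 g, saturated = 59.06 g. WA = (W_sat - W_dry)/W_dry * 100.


WA = (59.06 - 49.85) / 49.85 * 100 = 18.48%

18.48


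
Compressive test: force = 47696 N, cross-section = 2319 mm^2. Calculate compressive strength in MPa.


CS = 47696 / 2319 = 20.6 MPa

20.6


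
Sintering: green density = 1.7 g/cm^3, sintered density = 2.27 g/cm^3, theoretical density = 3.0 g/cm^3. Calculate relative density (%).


Relative = 2.27 / 3.0 * 100 = 75.7%

75.7


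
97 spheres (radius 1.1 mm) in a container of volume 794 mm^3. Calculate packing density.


V_sphere = 4/3*pi*1.1^3 = 5.5753 mm^3
Total V = 97*5.5753 = 540.8041 mm^3
PD = 540.8041 / 794 = 0.681

0.681


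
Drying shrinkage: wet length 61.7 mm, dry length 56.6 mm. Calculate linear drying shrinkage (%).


DS = (61.7 - 56.6) / 61.7 * 100 = 8.27%

8.27


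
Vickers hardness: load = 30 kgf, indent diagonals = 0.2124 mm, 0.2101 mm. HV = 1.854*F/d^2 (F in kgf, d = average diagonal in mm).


d_avg = (0.2124+0.2101)/2 = 0.21125 mm
HV = 1.854*30/0.21125^2 = 1246

1246


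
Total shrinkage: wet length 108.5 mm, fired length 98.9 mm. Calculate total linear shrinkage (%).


TS = (108.5 - 98.9) / 108.5 * 100 = 8.85%

8.85


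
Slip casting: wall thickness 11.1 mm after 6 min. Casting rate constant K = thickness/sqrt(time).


K = 11.1 / sqrt(6) = 11.1 / 2.4495 = 4.532 mm/min^0.5

4.532


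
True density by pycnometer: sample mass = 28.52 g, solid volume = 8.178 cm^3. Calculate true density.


TD = 28.52 / 8.178 = 3.487 g/cm^3

3.487


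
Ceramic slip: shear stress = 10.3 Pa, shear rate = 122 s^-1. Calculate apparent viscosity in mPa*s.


eta = tau/gamma * 1000 = 10.3/122 * 1000 = 84.4 mPa*s

84.4


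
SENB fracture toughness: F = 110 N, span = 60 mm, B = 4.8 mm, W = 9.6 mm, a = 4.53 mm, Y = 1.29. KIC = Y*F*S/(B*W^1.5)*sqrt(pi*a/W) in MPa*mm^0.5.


KIC = 1.29*110*60/(4.8*9.6^1.5)*sqrt(pi*4.53/9.6) = 72.61

72.61


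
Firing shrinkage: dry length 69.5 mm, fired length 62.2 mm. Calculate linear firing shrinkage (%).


FS = (69.5 - 62.2) / 69.5 * 100 = 10.5%

10.5


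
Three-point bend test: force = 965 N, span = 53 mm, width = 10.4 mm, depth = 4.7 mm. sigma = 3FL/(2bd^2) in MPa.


sigma = 3*965*53/(2*10.4*4.7^2) = 333.9 MPa

333.9


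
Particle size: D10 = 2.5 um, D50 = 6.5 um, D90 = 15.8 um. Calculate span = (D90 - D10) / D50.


Span = (15.8 - 2.5) / 6.5 = 13.3 / 6.5 = 2.046

2.046


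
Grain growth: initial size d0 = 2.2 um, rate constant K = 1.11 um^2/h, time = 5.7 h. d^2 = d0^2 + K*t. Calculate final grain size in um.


d^2 = 2.2^2 + 1.11*5.7 = 11.167
d = sqrt(11.167) = 3.34 um

3.34


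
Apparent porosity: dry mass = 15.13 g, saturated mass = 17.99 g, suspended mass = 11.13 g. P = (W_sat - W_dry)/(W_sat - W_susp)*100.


P = (17.99 - 15.13) / (17.99 - 11.13) * 100 = 2.86 / 6.86 * 100 = 41.7%

41.7


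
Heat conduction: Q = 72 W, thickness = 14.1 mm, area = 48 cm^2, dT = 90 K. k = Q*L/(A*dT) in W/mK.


k = 72*14.1/1000/(48/10000*90) = 2.35 W/mK

2.35


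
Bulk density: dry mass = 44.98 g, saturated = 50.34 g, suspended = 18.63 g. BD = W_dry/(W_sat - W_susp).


BD = 44.98 / (50.34 - 18.63) = 44.98 / 31.71 = 1.418 g/cm^3

1.418


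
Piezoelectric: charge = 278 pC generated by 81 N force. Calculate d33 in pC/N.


d33 = 278 / 81 = 3.4 pC/N

3.4


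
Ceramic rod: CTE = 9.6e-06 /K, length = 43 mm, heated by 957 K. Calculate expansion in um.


dL = 9.6e-06 * 43 * 957 * 1000 = 395.05 um

395.05


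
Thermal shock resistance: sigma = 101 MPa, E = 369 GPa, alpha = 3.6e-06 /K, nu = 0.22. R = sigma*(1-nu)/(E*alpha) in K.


R = 101*(1-0.22)/(369*1000*3.6e-06) = 59 K

59


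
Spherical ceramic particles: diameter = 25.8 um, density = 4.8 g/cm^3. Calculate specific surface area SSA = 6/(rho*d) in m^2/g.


SSA = 6 / (4.8 * 25.8) = 0.048 m^2/g

0.048


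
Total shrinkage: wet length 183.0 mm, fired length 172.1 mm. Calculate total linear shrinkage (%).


TS = (183.0 - 172.1) / 183.0 * 100 = 5.96%

5.96


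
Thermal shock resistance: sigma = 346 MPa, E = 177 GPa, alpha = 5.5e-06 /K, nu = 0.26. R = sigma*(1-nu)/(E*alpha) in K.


R = 346*(1-0.26)/(177*1000*5.5e-06) = 263 K

263


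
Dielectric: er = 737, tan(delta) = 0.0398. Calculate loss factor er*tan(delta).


Loss = 737 * 0.0398 = 29.333

29.333


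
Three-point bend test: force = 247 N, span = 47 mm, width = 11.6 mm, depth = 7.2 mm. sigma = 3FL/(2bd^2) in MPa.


sigma = 3*247*47/(2*11.6*7.2^2) = 29.0 MPa

29.0


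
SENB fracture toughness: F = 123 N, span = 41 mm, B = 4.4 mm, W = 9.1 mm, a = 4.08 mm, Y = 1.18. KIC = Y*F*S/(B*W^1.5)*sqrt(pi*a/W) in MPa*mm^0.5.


KIC = 1.18*123*41/(4.4*9.1^1.5)*sqrt(pi*4.08/9.1) = 58.47

58.47


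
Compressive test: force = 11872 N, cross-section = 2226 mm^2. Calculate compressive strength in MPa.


CS = 11872 / 2226 = 5.3 MPa

5.3


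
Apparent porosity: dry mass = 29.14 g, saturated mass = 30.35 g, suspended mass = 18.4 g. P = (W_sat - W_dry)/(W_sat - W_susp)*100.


P = (30.35 - 29.14) / (30.35 - 18.4) * 100 = 1.21 / 11.95 * 100 = 10.1%

10.1


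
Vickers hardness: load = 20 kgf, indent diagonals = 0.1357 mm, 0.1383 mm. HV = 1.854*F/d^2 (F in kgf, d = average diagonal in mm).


d_avg = (0.1357+0.1383)/2 = 0.137 mm
HV = 1.854*20/0.137^2 = 1976

1976


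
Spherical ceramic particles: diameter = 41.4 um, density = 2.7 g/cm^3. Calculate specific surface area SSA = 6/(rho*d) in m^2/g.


SSA = 6 / (2.7 * 41.4) = 0.054 m^2/g

0.054


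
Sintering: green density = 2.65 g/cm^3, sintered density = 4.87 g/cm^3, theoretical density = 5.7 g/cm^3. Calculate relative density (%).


Relative = 4.87 / 5.7 * 100 = 85.4%

85.4


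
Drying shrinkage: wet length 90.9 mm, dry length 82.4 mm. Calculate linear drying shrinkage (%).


DS = (90.9 - 82.4) / 90.9 * 100 = 9.35%

9.35


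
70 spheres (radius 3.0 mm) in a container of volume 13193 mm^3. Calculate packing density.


V_sphere = 4/3*pi*3.0^3 = 113.0973 mm^3
Total V = 70*113.0973 = 7916.811 mm^3
PD = 7916.811 / 13193 = 0.6

0.6


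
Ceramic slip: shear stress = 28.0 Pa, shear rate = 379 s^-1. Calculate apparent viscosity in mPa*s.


eta = tau/gamma * 1000 = 28.0/379 * 1000 = 73.9 mPa*s

73.9


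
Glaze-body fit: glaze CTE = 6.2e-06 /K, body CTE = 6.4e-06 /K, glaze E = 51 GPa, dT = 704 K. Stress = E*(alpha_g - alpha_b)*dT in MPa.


Stress = 51*1000*(6.2e-06 - 6.4e-06)*704 = -7.2 MPa

-7.2


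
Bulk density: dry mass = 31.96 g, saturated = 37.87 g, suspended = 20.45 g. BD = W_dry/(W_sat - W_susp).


BD = 31.96 / (37.87 - 20.45) = 31.96 / 17.42 = 1.835 g/cm^3

1.835


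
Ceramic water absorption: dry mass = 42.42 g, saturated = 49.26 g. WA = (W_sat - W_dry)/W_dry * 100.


WA = (49.26 - 42.42) / 42.42 * 100 = 16.12%

16.12


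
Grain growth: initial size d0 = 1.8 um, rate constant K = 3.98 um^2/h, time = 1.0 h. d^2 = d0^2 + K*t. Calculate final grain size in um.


d^2 = 1.8^2 + 3.98*1.0 = 7.22
d = sqrt(7.22) = 2.69 um

2.69


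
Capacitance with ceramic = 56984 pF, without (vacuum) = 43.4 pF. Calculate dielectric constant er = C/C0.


er = 56984 / 43.4 = 1313.0

1313.0


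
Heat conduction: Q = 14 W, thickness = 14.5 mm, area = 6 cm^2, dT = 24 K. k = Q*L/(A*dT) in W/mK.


k = 14*14.5/1000/(6/10000*24) = 14.1 W/mK

14.1


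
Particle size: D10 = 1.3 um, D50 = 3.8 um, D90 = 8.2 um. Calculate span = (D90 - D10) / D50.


Span = (8.2 - 1.3) / 3.8 = 6.9 / 3.8 = 1.816

1.816


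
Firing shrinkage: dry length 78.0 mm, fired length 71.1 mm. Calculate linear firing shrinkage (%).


FS = (78.0 - 71.1) / 78.0 * 100 = 8.85%

8.85


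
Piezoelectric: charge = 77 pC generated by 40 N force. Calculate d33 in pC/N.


d33 = 77 / 40 = 1.9 pC/N

1.9


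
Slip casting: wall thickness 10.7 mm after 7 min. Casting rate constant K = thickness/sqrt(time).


K = 10.7 / sqrt(7) = 10.7 / 2.6458 = 4.044 mm/min^0.5

4.044


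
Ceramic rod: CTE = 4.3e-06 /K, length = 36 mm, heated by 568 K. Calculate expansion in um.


dL = 4.3e-06 * 36 * 568 * 1000 = 87.926 um

87.926


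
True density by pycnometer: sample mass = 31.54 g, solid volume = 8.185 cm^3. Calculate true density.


TD = 31.54 / 8.185 = 3.853 g/cm^3

3.853


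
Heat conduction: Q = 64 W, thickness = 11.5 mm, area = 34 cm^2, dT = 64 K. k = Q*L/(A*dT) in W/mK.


k = 64*11.5/1000/(34/10000*64) = 3.38 W/mK

3.38


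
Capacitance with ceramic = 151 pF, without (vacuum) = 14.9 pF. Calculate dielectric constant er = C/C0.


er = 151 / 14.9 = 10.13

10.13


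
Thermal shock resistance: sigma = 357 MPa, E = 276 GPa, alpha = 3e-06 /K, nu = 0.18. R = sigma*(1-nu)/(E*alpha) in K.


R = 357*(1-0.18)/(276*1000*3e-06) = 354 K

354


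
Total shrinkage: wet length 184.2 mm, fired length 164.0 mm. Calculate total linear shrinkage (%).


TS = (184.2 - 164.0) / 184.2 * 100 = 10.97%

10.97


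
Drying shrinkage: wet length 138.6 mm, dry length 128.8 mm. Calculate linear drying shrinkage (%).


DS = (138.6 - 128.8) / 138.6 * 100 = 7.07%

7.07


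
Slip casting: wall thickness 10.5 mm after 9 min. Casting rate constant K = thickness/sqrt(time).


K = 10.5 / sqrt(9) = 10.5 / 3.0 = 3.5 mm/min^0.5

3.5


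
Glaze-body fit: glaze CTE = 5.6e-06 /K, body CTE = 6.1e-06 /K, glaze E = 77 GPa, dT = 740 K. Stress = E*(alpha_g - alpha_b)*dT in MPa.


Stress = 77*1000*(5.6e-06 - 6.1e-06)*740 = -28.5 MPa

-28.5


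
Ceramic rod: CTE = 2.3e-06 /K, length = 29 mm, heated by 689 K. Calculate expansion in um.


dL = 2.3e-06 * 29 * 689 * 1000 = 45.956 um

45.956


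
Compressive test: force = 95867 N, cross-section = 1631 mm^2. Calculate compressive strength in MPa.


CS = 95867 / 1631 = 58.8 MPa

58.8


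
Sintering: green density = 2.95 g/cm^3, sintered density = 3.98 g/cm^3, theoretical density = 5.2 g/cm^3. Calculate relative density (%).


Relative = 3.98 / 5.2 * 100 = 76.5%

76.5


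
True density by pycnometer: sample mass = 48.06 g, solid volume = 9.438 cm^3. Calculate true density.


TD = 48.06 / 9.438 = 5.092 g/cm^3

5.092


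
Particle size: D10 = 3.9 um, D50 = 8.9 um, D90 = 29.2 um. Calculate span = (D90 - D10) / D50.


Span = (29.2 - 3.9) / 8.9 = 25.3 / 8.9 = 2.843

2.843


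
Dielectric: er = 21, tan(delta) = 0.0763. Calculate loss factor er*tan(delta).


Loss = 21 * 0.0763 = 1.602

1.602


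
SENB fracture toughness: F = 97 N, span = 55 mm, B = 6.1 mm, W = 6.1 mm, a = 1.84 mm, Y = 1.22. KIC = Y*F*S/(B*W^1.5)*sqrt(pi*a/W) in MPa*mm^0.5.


KIC = 1.22*97*55/(6.1*6.1^1.5)*sqrt(pi*1.84/6.1) = 68.94

68.94


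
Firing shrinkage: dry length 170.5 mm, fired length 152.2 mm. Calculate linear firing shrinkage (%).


FS = (170.5 - 152.2) / 170.5 * 100 = 10.73%

10.73


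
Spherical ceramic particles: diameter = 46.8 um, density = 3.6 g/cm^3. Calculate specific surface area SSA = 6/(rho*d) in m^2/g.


SSA = 6 / (3.6 * 46.8) = 0.036 m^2/g

0.036


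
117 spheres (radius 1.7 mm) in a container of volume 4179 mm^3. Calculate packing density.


V_sphere = 4/3*pi*1.7^3 = 20.5795 mm^3
Total V = 117*20.5795 = 2407.8015 mm^3
PD = 2407.8015 / 4179 = 0.576

0.576


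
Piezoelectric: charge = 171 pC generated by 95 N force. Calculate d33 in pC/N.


d33 = 171 / 95 = 1.8 pC/N

1.8


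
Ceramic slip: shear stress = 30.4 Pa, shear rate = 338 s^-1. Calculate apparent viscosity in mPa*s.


eta = tau/gamma * 1000 = 30.4/338 * 1000 = 89.9 mPa*s

89.9


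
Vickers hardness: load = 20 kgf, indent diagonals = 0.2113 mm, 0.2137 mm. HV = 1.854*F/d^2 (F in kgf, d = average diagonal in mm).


d_avg = (0.2113+0.2137)/2 = 0.2125 mm
HV = 1.854*20/0.2125^2 = 821

821


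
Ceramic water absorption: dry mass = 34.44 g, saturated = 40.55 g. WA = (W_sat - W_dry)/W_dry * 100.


WA = (40.55 - 34.44) / 34.44 * 100 = 17.74%

17.74


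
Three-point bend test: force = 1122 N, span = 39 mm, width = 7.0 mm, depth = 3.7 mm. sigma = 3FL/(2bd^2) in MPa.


sigma = 3*1122*39/(2*7.0*3.7^2) = 684.9 MPa

684.9


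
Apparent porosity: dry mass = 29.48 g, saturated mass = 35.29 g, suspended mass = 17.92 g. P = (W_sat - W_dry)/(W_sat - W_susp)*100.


P = (35.29 - 29.48) / (35.29 - 17.92) * 100 = 5.81 / 17.37 * 100 = 33.4%

33.4


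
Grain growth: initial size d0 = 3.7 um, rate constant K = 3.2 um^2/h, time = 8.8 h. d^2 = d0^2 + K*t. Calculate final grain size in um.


d^2 = 3.7^2 + 3.2*8.8 = 41.85
d = sqrt(41.85) = 6.47 um

6.47


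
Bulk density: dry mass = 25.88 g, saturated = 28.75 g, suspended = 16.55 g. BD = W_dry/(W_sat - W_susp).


BD = 25.88 / (28.75 - 16.55) = 25.88 / 12.2 = 2.121 g/cm^3

2.121


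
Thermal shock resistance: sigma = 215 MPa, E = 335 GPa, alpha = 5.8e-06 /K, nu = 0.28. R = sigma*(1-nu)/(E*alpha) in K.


R = 215*(1-0.28)/(335*1000*5.8e-06) = 80 K

80


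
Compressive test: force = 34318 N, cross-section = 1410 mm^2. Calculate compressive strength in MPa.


CS = 34318 / 1410 = 24.3 MPa

24.3


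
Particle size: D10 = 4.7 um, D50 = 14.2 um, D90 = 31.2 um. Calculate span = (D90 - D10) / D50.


Span = (31.2 - 4.7) / 14.2 = 26.5 / 14.2 = 1.866

1.866


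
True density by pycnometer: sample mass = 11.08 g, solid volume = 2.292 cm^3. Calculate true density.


TD = 11.08 / 2.292 = 4.834 g/cm^3

4.834


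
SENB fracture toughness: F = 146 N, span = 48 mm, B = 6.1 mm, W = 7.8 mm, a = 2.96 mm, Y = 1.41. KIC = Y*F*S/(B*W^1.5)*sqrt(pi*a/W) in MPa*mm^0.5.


KIC = 1.41*146*48/(6.1*7.8^1.5)*sqrt(pi*2.96/7.8) = 81.19

81.19


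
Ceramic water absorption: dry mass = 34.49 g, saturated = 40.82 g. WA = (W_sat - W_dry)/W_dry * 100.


WA = (40.82 - 34.49) / 34.49 * 100 = 18.35%

18.35


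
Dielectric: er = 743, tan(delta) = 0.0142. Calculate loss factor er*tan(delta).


Loss = 743 * 0.0142 = 10.551

10.551


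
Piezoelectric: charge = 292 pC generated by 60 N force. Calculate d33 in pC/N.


d33 = 292 / 60 = 4.9 pC/N

4.9


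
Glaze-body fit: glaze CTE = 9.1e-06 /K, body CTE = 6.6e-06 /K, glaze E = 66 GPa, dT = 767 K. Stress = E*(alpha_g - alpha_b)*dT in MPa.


Stress = 66*1000*(9.1e-06 - 6.6e-06)*767 = 126.6 MPa

126.6


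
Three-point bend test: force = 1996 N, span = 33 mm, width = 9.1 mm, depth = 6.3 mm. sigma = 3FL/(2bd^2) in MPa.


sigma = 3*1996*33/(2*9.1*6.3^2) = 273.6 MPa

273.6


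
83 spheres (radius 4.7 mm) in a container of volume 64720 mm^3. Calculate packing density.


V_sphere = 4/3*pi*4.7^3 = 434.8928 mm^3
Total V = 83*434.8928 = 36096.1024 mm^3
PD = 36096.1024 / 64720 = 0.558

0.558


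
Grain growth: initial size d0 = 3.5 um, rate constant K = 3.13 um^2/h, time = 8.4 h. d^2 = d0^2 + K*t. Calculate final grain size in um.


d^2 = 3.5^2 + 3.13*8.4 = 38.542
d = sqrt(38.542) = 6.21 um

6.21


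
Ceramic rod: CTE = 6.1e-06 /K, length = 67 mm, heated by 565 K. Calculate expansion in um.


dL = 6.1e-06 * 67 * 565 * 1000 = 230.916 um

230.916


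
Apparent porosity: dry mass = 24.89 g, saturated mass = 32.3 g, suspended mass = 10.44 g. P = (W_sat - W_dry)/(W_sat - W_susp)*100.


P = (32.3 - 24.89) / (32.3 - 10.44) * 100 = 7.41 / 21.86 * 100 = 33.9%

33.9


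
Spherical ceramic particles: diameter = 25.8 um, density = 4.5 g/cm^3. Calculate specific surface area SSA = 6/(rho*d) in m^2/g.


SSA = 6 / (4.5 * 25.8) = 0.052 m^2/g

0.052


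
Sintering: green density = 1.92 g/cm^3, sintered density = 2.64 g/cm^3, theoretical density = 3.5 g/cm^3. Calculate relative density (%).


Relative = 2.64 / 3.5 * 100 = 75.4%

75.4


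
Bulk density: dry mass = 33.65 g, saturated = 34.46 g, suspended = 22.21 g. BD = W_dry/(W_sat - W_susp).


BD = 33.65 / (34.46 - 22.21) = 33.65 / 12.25 = 2.747 g/cm^3

2.747


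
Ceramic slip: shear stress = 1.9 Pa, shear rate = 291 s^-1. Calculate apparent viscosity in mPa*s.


eta = tau/gamma * 1000 = 1.9/291 * 1000 = 6.5 mPa*s

6.5


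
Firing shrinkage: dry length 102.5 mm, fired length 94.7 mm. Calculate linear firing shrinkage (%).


FS = (102.5 - 94.7) / 102.5 * 100 = 7.61%

7.61


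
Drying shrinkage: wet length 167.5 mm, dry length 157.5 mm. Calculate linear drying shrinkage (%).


DS = (167.5 - 157.5) / 167.5 * 100 = 5.97%

5.97


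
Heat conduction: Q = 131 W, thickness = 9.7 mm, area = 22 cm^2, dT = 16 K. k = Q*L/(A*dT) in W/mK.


k = 131*9.7/1000/(22/10000*16) = 36.1 W/mK

36.1


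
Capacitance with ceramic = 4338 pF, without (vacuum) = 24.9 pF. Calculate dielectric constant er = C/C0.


er = 4338 / 24.9 = 174.22

174.22


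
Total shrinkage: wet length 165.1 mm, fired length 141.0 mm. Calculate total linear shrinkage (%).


TS = (165.1 - 141.0) / 165.1 * 100 = 14.6%

14.6


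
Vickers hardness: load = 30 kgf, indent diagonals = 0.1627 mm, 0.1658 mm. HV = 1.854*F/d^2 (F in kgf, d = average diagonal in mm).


d_avg = (0.1627+0.1658)/2 = 0.16425 mm
HV = 1.854*30/0.16425^2 = 2062

2062


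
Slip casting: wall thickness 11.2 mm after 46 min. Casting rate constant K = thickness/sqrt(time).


K = 11.2 / sqrt(46) = 11.2 / 6.7823 = 1.651 mm/min^0.5

1.651


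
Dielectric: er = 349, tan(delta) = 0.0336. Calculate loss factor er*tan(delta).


Loss = 349 * 0.0336 = 11.726

11.726


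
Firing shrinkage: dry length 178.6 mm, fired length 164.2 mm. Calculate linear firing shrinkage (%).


FS = (178.6 - 164.2) / 178.6 * 100 = 8.06%

8.06


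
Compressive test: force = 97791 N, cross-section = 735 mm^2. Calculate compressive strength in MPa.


CS = 97791 / 735 = 133.0 MPa

133.0


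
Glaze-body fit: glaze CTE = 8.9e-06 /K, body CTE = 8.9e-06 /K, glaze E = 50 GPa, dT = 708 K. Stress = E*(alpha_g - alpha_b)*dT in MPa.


Stress = 50*1000*(8.9e-06 - 8.9e-06)*708 = 0.0 MPa

0.0


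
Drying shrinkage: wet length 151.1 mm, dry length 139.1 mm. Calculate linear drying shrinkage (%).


DS = (151.1 - 139.1) / 151.1 * 100 = 7.94%

7.94


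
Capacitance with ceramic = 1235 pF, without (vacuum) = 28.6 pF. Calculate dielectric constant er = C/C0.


er = 1235 / 28.6 = 43.18

43.18


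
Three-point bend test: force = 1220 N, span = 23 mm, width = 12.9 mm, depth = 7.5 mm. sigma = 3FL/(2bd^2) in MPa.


sigma = 3*1220*23/(2*12.9*7.5^2) = 58.0 MPa

58.0


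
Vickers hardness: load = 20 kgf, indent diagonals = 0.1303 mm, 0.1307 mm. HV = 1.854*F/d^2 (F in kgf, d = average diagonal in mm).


d_avg = (0.1303+0.1307)/2 = 0.1305 mm
HV = 1.854*20/0.1305^2 = 2177

2177


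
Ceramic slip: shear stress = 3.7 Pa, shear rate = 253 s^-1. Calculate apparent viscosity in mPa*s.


eta = tau/gamma * 1000 = 3.7/253 * 1000 = 14.6 mPa*s

14.6


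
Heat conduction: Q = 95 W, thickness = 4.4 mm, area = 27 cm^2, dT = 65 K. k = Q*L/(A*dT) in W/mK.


k = 95*4.4/1000/(27/10000*65) = 2.38 W/mK

2.38


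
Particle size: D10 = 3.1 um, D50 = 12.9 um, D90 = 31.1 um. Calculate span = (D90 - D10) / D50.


Span = (31.1 - 3.1) / 12.9 = 28.0 / 12.9 = 2.171

2.171


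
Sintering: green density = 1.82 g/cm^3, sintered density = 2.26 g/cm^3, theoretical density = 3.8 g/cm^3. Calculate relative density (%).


Relative = 2.26 / 3.8 * 100 = 59.5%

59.5


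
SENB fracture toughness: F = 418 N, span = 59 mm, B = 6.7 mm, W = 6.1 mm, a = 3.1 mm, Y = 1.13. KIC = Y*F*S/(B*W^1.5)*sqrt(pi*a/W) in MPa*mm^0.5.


KIC = 1.13*418*59/(6.7*6.1^1.5)*sqrt(pi*3.1/6.1) = 348.84

348.84


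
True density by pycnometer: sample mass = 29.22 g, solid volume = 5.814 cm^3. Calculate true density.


TD = 29.22 / 5.814 = 5.026 g/cm^3

5.026


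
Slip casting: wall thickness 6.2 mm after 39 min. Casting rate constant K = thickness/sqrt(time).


K = 6.2 / sqrt(39) = 6.2 / 6.245 = 0.993 mm/min^0.5

0.993


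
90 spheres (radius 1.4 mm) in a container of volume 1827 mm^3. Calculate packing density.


V_sphere = 4/3*pi*1.4^3 = 11.494 mm^3
Total V = 90*11.494 = 1034.46 mm^3
PD = 1034.46 / 1827 = 0.566

0.566


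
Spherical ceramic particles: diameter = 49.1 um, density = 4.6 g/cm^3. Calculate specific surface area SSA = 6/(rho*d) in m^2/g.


SSA = 6 / (4.6 * 49.1) = 0.027 m^2/g

0.027


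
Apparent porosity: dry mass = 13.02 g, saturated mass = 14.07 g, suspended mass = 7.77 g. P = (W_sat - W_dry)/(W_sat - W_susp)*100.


P = (14.07 - 13.02) / (14.07 - 7.77) * 100 = 1.05 / 6.3 * 100 = 16.7%

16.7
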